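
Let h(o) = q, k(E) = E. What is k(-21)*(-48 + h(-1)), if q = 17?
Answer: 651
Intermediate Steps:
h(o) = 17
k(-21)*(-48 + h(-1)) = -21*(-48 + 17) = -21*(-31) = 651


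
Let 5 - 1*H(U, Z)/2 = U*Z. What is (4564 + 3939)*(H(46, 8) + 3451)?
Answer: 23170675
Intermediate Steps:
H(U, Z) = 10 - 2*U*Z
(4564 + 3939)*(H(46, 8) + 3451) = (4564 + 3939)*((10 - 2*46*8) + 3451) = 8503*((10 - 736) + 3451) = 8503*(-726 + 3451) = 8503*2725 = 23170675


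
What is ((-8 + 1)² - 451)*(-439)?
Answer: 176478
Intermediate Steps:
((-8 + 1)² - 451)*(-439) = ((-7)² - 451)*(-439) = (49 - 451)*(-439) = -402*(-439) = 176478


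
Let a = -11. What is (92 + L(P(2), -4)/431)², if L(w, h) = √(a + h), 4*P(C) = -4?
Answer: (39652 + I*√15)²/185761 ≈ 8464.0 + 1.6534*I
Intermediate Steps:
P(C) = -1 (P(C) = (¼)*(-4) = -1)
L(w, h) = √(-11 + h)
(92 + L(P(2), -4)/431)² = (92 + √(-11 - 4)/431)² = (92 + √(-15)*(1/431))² = (92 + (I*√15)*(1/431))² = (92 + I*√15/431)²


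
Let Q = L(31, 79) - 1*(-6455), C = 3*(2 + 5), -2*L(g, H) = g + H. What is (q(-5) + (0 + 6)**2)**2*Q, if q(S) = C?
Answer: 20793600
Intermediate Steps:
L(g, H) = -H/2 - g/2 (L(g, H) = -(g + H)/2 = -(H + g)/2 = -H/2 - g/2)
C = 21 (C = 3*7 = 21)
q(S) = 21
Q = 6400 (Q = (-1/2*79 - 1/2*31) - 1*(-6455) = (-79/2 - 31/2) + 6455 = -55 + 6455 = 6400)
(q(-5) + (0 + 6)**2)**2*Q = (21 + (0 + 6)**2)**2*6400 = (21 + 6**2)**2*6400 = (21 + 36)**2*6400 = 57**2*6400 = 3249*6400 = 20793600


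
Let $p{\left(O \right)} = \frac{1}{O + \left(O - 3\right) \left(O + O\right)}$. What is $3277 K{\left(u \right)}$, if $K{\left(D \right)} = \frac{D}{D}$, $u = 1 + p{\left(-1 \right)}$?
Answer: $3277$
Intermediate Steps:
$p{\left(O \right)} = \frac{1}{O + 2 O \left(-3 + O\right)}$ ($p{\left(O \right)} = \frac{1}{O + \left(-3 + O\right) 2 O} = \frac{1}{O + 2 O \left(-3 + O\right)}$)
$u = \frac{8}{7}$ ($u = 1 + \frac{1}{\left(-1\right) \left(-5 + 2 \left(-1\right)\right)} = 1 - \frac{1}{-5 - 2} = 1 - \frac{1}{-7} = 1 - - \frac{1}{7} = 1 + \frac{1}{7} = \frac{8}{7} \approx 1.1429$)
$K{\left(D \right)} = 1$
$3277 K{\left(u \right)} = 3277 \cdot 1 = 3277$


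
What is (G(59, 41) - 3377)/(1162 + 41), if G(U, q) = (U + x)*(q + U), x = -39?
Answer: -459/401 ≈ -1.1446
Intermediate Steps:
G(U, q) = (-39 + U)*(U + q) (G(U, q) = (U - 39)*(q + U) = (-39 + U)*(U + q))
(G(59, 41) - 3377)/(1162 + 41) = ((59² - 39*59 - 39*41 + 59*41) - 3377)/(1162 + 41) = ((3481 - 2301 - 1599 + 2419) - 3377)/1203 = (2000 - 3377)*(1/1203) = -1377*1/1203 = -459/401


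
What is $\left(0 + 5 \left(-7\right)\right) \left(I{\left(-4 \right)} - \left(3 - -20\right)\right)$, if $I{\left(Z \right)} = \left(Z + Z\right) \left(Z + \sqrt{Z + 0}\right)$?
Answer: $-315 + 560 i \approx -315.0 + 560.0 i$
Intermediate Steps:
$I{\left(Z \right)} = 2 Z \left(Z + \sqrt{Z}\right)$
$\left(0 + 5 \left(-7\right)\right) \left(I{\left(-4 \right)} - \left(3 - -20\right)\right) = \left(0 + 5 \left(-7\right)\right) \left(\left(2 \left(-4\right)^{2} + 2 \left(-4\right)^{\frac{3}{2}}\right) - \left(3 - -20\right)\right) = \left(0 - 35\right) \left(\left(2 \cdot 16 + 2 \left(- 8 i\right)\right) - \left(3 + 20\right)\right) = - 35 \left(\left(32 - 16 i\right) - 23\right) = - 35 \left(9 - 16 i\right) = -315 + 560 i$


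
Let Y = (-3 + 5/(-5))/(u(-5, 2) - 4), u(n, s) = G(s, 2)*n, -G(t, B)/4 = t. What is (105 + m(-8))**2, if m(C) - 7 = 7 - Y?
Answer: 1149184/81 ≈ 14187.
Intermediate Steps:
G(t, B) = -4*t
u(n, s) = -4*n*s (u(n, s) = (-4*s)*n = -4*n*s)
Y = -1/9 (Y = (-3 + 5/(-5))/(-4*(-5)*2 - 4) = (-3 + 5*(-1/5))/(40 - 4) = (-3 - 1)/36 = -4*1/36 = -1/9 ≈ -0.11111)
m(C) = 127/9 (m(C) = 7 + (7 - 1*(-1/9)) = 7 + (7 + 1/9) = 7 + 64/9 = 127/9)
(105 + m(-8))**2 = (105 + 127/9)**2 = (1072/9)**2 = 1149184/81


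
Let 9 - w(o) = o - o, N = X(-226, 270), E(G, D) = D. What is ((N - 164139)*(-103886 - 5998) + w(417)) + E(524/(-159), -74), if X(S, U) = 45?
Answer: 18031305031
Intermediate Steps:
N = 45
w(o) = 9 (w(o) = 9 - (o - o) = 9 - 1*0 = 9 + 0 = 9)
((N - 164139)*(-103886 - 5998) + w(417)) + E(524/(-159), -74) = ((45 - 164139)*(-103886 - 5998) + 9) - 74 = (-164094*(-109884) + 9) - 74 = (18031305096 + 9) - 74 = 18031305105 - 74 = 18031305031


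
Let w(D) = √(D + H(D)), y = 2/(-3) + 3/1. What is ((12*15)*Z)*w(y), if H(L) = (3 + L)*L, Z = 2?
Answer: 120*√133 ≈ 1383.9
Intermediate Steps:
H(L) = L*(3 + L)
y = 7/3 (y = 2*(-⅓) + 3*1 = -⅔ + 3 = 7/3 ≈ 2.3333)
w(D) = √(D + D*(3 + D))
((12*15)*Z)*w(y) = ((12*15)*2)*√(7*(4 + 7/3)/3) = (180*2)*√((7/3)*(19/3)) = 360*√(133/9) = 360*(√133/3) = 120*√133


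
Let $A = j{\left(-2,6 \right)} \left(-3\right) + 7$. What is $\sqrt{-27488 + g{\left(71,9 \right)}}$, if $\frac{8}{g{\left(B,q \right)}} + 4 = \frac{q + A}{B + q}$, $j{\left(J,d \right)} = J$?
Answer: $\frac{4 i \sqrt{38144298}}{149} \approx 165.8 i$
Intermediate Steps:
$A = 13$ ($A = \left(-2\right) \left(-3\right) + 7 = 6 + 7 = 13$)
$g{\left(B,q \right)} = \frac{8}{-4 + \frac{13 + q}{B + q}}$ ($g{\left(B,q \right)} = \frac{8}{-4 + \frac{q + 13}{B + q}} = \frac{8}{-4 + \frac{13 + q}{B + q}}$)
$\sqrt{-27488 + g{\left(71,9 \right)}} = \sqrt{-27488 + \frac{8 \left(\left(-1\right) 71 - 9\right)}{-13 + 3 \cdot 9 + 4 \cdot 71}} = \sqrt{-27488 + \frac{8 \left(-71 - 9\right)}{-13 + 27 + 284}} = \sqrt{-27488 + 8 \cdot \frac{1}{298} \left(-80\right)} = \sqrt{-27488 - \frac{320}{149}} = \sqrt{- \frac{4096032}{149}} = \frac{4 i \sqrt{38144298}}{149}$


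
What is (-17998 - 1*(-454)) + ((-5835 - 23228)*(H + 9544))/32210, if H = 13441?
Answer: -246621059/6442 ≈ -38283.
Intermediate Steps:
(-17998 - 1*(-454)) + ((-5835 - 23228)*(H + 9544))/32210 = (-17998 - 1*(-454)) + ((-5835 - 23228)*(13441 + 9544))/32210 = (-17998 + 454) - 29063*22985*(1/32210) = -17544 - 668013055*1/32210 = -17544 - 133602611/6442 = -246621059/6442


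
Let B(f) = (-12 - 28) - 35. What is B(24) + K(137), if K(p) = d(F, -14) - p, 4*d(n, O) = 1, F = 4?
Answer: -847/4 ≈ -211.75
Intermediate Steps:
d(n, O) = 1/4 (d(n, O) = (1/4)*1 = 1/4)
K(p) = 1/4 - p
B(f) = -75 (B(f) = -40 - 35 = -75)
B(24) + K(137) = -75 + (1/4 - 1*137) = -75 + (1/4 - 137) = -75 - 547/4 = -847/4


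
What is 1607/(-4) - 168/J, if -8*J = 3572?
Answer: -1433707/3572 ≈ -401.37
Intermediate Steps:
J = -893/2 (J = -1/8*3572 = -893/2 ≈ -446.50)
1607/(-4) - 168/J = 1607/(-4) - 168/(-893/2) = 1607*(-1/4) - 168*(-2/893) = -1607/4 + 336/893 = -1433707/3572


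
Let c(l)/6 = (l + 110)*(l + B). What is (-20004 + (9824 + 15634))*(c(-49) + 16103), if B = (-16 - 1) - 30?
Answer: -103805982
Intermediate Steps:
B = -47 (B = -17 - 30 = -47)
c(l) = 6*(-47 + l)*(110 + l) (c(l) = 6*((l + 110)*(l - 47)) = 6*((110 + l)*(-47 + l)) = 6*((-47 + l)*(110 + l)) = 6*(-47 + l)*(110 + l))
(-20004 + (9824 + 15634))*(c(-49) + 16103) = (-20004 + (9824 + 15634))*((-31020 + 6*(-49)² + 378*(-49)) + 16103) = (-20004 + 25458)*((-31020 + 6*2401 - 18522) + 16103) = 5454*((-31020 + 14406 - 18522) + 16103) = 5454*(-35136 + 16103) = 5454*(-19033) = -103805982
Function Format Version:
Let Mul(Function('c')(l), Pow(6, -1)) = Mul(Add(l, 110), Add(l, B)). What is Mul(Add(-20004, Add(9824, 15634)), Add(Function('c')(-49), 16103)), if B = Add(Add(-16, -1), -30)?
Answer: -103805982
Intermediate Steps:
B = -47 (B = Add(-17, -30) = -47)
Function('c')(l) = Mul(6, Add(-47, l), Add(110, l)) (Function('c')(l) = Mul(6, Mul(Add(l, 110), Add(l, -47))) = Mul(6, Mul(Add(110, l), Add(-47, l))) = Mul(6, Mul(Add(-47, l), Add(110, l))) = Mul(6, Add(-47, l), Add(110, l)))
Mul(Add(-20004, Add(9824, 15634)), Add(Function('c')(-49), 16103)) = Mul(Add(-20004, Add(9824, 15634)), Add(Add(-31020, Mul(6, Pow(-49, 2)), Mul(378, -49)), 16103)) = Mul(Add(-20004, 25458), Add(Add(-31020, Mul(6, 2401), -18522), 16103)) = Mul(5454, Add(Add(-31020, 14406, -18522), 16103)) = Mul(5454, Add(-35136, 16103)) = Mul(5454, -19033) = -103805982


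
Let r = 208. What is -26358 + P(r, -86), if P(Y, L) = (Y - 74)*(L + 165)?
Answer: -15772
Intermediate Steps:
P(Y, L) = (-74 + Y)*(165 + L)
-26358 + P(r, -86) = -26358 + (-12210 - 74*(-86) + 165*208 - 86*208) = -26358 + (-12210 + 6364 + 34320 - 17888) = -26358 + 10586 = -15772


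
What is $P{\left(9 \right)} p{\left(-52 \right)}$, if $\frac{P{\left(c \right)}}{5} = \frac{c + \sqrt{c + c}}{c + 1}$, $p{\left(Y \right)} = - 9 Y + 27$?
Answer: $\frac{4455}{2} + \frac{1485 \sqrt{2}}{2} \approx 3277.6$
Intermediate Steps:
$p{\left(Y \right)} = 27 - 9 Y$
$P{\left(c \right)} = \frac{5 \left(c + \sqrt{2} \sqrt{c}\right)}{1 + c}$ ($P{\left(c \right)} = 5 \frac{c + \sqrt{c + c}}{c + 1} = 5 \frac{c + \sqrt{2 c}}{1 + c} = 5 \frac{c + \sqrt{2} \sqrt{c}}{1 + c} = \frac{5 \left(c + \sqrt{2} \sqrt{c}\right)}{1 + c}$)
$P{\left(9 \right)} p{\left(-52 \right)} = \frac{5 \left(9 + \sqrt{2} \sqrt{9}\right)}{1 + 9} \left(27 - -468\right) = \frac{5 \left(9 + \sqrt{2} \cdot 3\right)}{10} \left(27 + 468\right) = 5 \cdot \frac{1}{10} \left(9 + 3 \sqrt{2}\right) 495 = \left(\frac{9}{2} + \frac{3 \sqrt{2}}{2}\right) 495 = \frac{4455}{2} + \frac{1485 \sqrt{2}}{2}$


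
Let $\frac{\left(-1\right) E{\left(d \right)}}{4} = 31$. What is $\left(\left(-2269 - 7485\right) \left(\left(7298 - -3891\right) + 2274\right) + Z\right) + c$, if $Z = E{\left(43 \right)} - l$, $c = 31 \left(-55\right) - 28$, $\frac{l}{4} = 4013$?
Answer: $-131336011$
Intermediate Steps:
$l = 16052$ ($l = 4 \cdot 4013 = 16052$)
$c = -1733$ ($c = -1705 - 28 = -1733$)
$E{\left(d \right)} = -124$ ($E{\left(d \right)} = \left(-4\right) 31 = -124$)
$Z = -16176$ ($Z = -124 - 16052 = -16176$)
$\left(\left(-2269 - 7485\right) \left(\left(7298 - -3891\right) + 2274\right) + Z\right) + c = \left(\left(-2269 - 7485\right) \left(\left(7298 - -3891\right) + 2274\right) - 16176\right) - 1733 = \left(- 9754 \left(\left(7298 + 3891\right) + 2274\right) - 16176\right) - 1733 = \left(- 9754 \left(11189 + 2274\right) - 16176\right) - 1733 = \left(\left(-9754\right) 13463 - 16176\right) - 1733 = \left(-131318102 - 16176\right) - 1733 = -131334278 - 1733 = -131336011$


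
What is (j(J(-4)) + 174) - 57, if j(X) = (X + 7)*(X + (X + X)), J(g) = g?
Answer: 81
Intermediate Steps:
j(X) = 3*X*(7 + X) (j(X) = (7 + X)*(X + 2*X) = (7 + X)*(3*X) = 3*X*(7 + X))
(j(J(-4)) + 174) - 57 = (3*(-4)*(7 - 4) + 174) - 57 = (3*(-4)*3 + 174) - 57 = (-36 + 174) - 57 = 138 - 57 = 81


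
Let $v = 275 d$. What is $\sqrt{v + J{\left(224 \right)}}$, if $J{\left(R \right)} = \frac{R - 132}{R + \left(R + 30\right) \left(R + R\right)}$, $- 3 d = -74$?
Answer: $\frac{\sqrt{12400447194282}}{42756} \approx 82.361$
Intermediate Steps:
$d = \frac{74}{3}$ ($d = \left(- \frac{1}{3}\right) \left(-74\right) = \frac{74}{3} \approx 24.667$)
$J{\left(R \right)} = \frac{-132 + R}{R + 2 R \left(30 + R\right)}$ ($J{\left(R \right)} = \frac{-132 + R}{R + \left(30 + R\right) 2 R} = \frac{-132 + R}{R + 2 R \left(30 + R\right)}$)
$v = \frac{20350}{3}$ ($v = 275 \cdot \frac{74}{3} = \frac{20350}{3} \approx 6783.3$)
$\sqrt{v + J{\left(224 \right)}} = \sqrt{\frac{20350}{3} + \frac{-132 + 224}{224 \left(61 + 2 \cdot 224\right)}} = \sqrt{\frac{20350}{3} + \frac{1}{224} \frac{1}{61 + 448} \cdot 92} = \sqrt{\frac{20350}{3} + \frac{1}{224} \cdot \frac{1}{509} \cdot 92} = \sqrt{\frac{20350}{3} + \frac{23}{28504}} = \sqrt{\frac{580056469}{85512}} = \frac{\sqrt{12400447194282}}{42756}$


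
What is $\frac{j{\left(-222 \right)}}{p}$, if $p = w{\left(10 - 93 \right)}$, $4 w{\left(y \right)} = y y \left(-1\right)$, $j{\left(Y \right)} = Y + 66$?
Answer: $\frac{624}{6889} \approx 0.090579$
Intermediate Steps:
$j{\left(Y \right)} = 66 + Y$
$w{\left(y \right)} = - \frac{y^{2}}{4}$ ($w{\left(y \right)} = \frac{y y \left(-1\right)}{4} = \frac{y^{2} \left(-1\right)}{4} = \frac{\left(-1\right) y^{2}}{4} = - \frac{y^{2}}{4}$)
$p = - \frac{6889}{4}$ ($p = - \frac{\left(10 - 93\right)^{2}}{4} = - \frac{\left(-83\right)^{2}}{4} = \left(- \frac{1}{4}\right) 6889 = - \frac{6889}{4} \approx -1722.3$)
$\frac{j{\left(-222 \right)}}{p} = \frac{66 - 222}{- \frac{6889}{4}} = \left(-156\right) \left(- \frac{4}{6889}\right) = \frac{624}{6889}$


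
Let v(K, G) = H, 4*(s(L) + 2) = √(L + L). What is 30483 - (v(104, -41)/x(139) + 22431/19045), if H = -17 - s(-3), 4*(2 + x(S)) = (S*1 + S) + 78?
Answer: 16835358041/552305 + I*√6/348 ≈ 30482.0 + 0.0070388*I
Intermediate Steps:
s(L) = -2 + √2*√L/4 (s(L) = -2 + √(L + L)/4 = -2 + √(2*L)/4 = -2 + (√2*√L)/4 = -2 + √2*√L/4)
x(S) = 35/2 + S/2 (x(S) = -2 + ((S*1 + S) + 78)/4 = -2 + ((S + S) + 78)/4 = -2 + (2*S + 78)/4 = -2 + (78 + 2*S)/4 = -2 + (39/2 + S/2) = 35/2 + S/2)
H = -15 - I*√6/4 (H = -17 - (-2 + √2*√(-3)/4) = -17 - (-2 + √2*(I*√3)/4) = -17 - (-2 + I*√6/4) = -17 + (2 - I*√6/4) = -15 - I*√6/4 ≈ -15.0 - 0.61237*I)
v(K, G) = -15 - I*√6/4
30483 - (v(104, -41)/x(139) + 22431/19045) = 30483 - ((-15 - I*√6/4)/(35/2 + (½)*139) + 22431/19045) = 30483 - ((-15 - I*√6/4)/(35/2 + 139/2) + 22431*(1/19045)) = 30483 - ((-15 - I*√6/4)/87 + 22431/19045) = 30483 - ((-15 - I*√6/4)*(1/87) + 22431/19045) = 30483 - ((-5/29 - I*√6/348) + 22431/19045) = 30483 - (555274/552305 - I*√6/348) = 30483 + (-555274/552305 + I*√6/348) = 16835358041/552305 + I*√6/348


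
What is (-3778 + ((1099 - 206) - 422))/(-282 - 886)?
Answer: 3307/1168 ≈ 2.8313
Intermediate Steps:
(-3778 + ((1099 - 206) - 422))/(-282 - 886) = (-3778 + (893 - 422))/(-1168) = (-3778 + 471)*(-1/1168) = -3307*(-1/1168) = 3307/1168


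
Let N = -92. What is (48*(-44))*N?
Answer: 194304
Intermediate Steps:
(48*(-44))*N = (48*(-44))*(-92) = -2112*(-92) = 194304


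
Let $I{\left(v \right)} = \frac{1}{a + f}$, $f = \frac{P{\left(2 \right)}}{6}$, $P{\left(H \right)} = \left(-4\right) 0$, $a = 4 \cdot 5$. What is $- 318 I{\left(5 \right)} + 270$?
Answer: $\frac{2541}{10} \approx 254.1$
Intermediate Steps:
$a = 20$
$P{\left(H \right)} = 0$
$f = 0$ ($f = \frac{0}{6} = 0 \cdot \frac{1}{6} = 0$)
$I{\left(v \right)} = \frac{1}{20}$ ($I{\left(v \right)} = \frac{1}{20 + 0} = \frac{1}{20}$)
$- 318 I{\left(5 \right)} + 270 = \left(-318\right) \frac{1}{20} + 270 = - \frac{159}{10} + 270 = \frac{2541}{10}$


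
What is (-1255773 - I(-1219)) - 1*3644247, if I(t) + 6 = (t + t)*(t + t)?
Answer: -10843858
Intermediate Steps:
I(t) = -6 + 4*t**2 (I(t) = -6 + (t + t)*(t + t) = -6 + (2*t)*(2*t) = -6 + 4*t**2)
(-1255773 - I(-1219)) - 1*3644247 = (-1255773 - (-6 + 4*(-1219)**2)) - 1*3644247 = (-1255773 - (-6 + 4*1485961)) - 3644247 = (-1255773 - (-6 + 5943844)) - 3644247 = (-1255773 - 1*5943838) - 3644247 = (-1255773 - 5943838) - 3644247 = -7199611 - 3644247 = -10843858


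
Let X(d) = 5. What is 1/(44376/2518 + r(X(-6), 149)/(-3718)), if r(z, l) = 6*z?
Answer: 2340481/41228607 ≈ 0.056768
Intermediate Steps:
1/(44376/2518 + r(X(-6), 149)/(-3718)) = 1/(44376/2518 + (6*5)/(-3718)) = 1/(44376*(1/2518) + 30*(-1/3718)) = 1/(22188/1259 - 15/1859) = 1/(41228607/2340481) = 2340481/41228607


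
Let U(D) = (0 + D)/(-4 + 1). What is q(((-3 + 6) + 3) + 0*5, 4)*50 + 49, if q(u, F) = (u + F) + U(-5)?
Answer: 1897/3 ≈ 632.33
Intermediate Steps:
U(D) = -D/3 (U(D) = D/(-3) = D*(-1/3) = -D/3)
q(u, F) = 5/3 + F + u (q(u, F) = (u + F) - 1/3*(-5) = (F + u) + 5/3 = 5/3 + F + u)
q(((-3 + 6) + 3) + 0*5, 4)*50 + 49 = (5/3 + 4 + (((-3 + 6) + 3) + 0*5))*50 + 49 = (5/3 + 4 + ((3 + 3) + 0))*50 + 49 = (5/3 + 4 + (6 + 0))*50 + 49 = (5/3 + 4 + 6)*50 + 49 = (35/3)*50 + 49 = 1750/3 + 49 = 1897/3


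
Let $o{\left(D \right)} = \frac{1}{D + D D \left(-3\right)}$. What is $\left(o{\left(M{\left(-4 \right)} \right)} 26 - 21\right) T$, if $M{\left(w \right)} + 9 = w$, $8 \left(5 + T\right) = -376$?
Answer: $\frac{5473}{5} \approx 1094.6$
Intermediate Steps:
$T = -52$ ($T = -5 + \frac{1}{8} \left(-376\right) = -5 - 47 = -52$)
$M{\left(w \right)} = -9 + w$
$o{\left(D \right)} = \frac{1}{D - 3 D^{2}}$ ($o{\left(D \right)} = \frac{1}{D + D^{2} \left(-3\right)} = \frac{1}{D - 3 D^{2}}$)
$\left(o{\left(M{\left(-4 \right)} \right)} 26 - 21\right) T = \left(- \frac{1}{\left(-9 - 4\right) \left(-1 + 3 \left(-9 - 4\right)\right)} 26 - 21\right) \left(-52\right) = \left(- \frac{1}{\left(-13\right) \left(-1 + 3 \left(-13\right)\right)} 26 - 21\right) \left(-52\right) = \left(\left(-1\right) \left(- \frac{1}{13}\right) \frac{1}{-1 - 39} \cdot 26 - 21\right) \left(-52\right) = \left(\left(-1\right) \left(- \frac{1}{13}\right) \frac{1}{-40} \cdot 26 - 21\right) \left(-52\right) = \left(\left(-1\right) \left(- \frac{1}{13}\right) \left(- \frac{1}{40}\right) 26 - 21\right) \left(-52\right) = \left(\left(- \frac{1}{520}\right) 26 - 21\right) \left(-52\right) = \left(- \frac{1}{20} - 21\right) \left(-52\right) = \left(- \frac{421}{20}\right) \left(-52\right) = \frac{5473}{5}$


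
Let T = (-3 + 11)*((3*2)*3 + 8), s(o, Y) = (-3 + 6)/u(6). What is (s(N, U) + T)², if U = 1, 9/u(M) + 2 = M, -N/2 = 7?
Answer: 394384/9 ≈ 43820.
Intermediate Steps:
N = -14 (N = -2*7 = -14)
u(M) = 9/(-2 + M)
s(o, Y) = 4/3 (s(o, Y) = (-3 + 6)/((9/(-2 + 6))) = 3/((9/4)) = 3/((9*(¼))) = 3/(9/4) = 3*(4/9) = 4/3)
T = 208 (T = 8*(6*3 + 8) = 8*(18 + 8) = 8*26 = 208)
(s(N, U) + T)² = (4/3 + 208)² = (628/3)² = 394384/9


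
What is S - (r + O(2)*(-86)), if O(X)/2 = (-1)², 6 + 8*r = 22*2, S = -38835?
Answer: -154671/4 ≈ -38668.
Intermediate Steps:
r = 19/4 (r = -¾ + (22*2)/8 = -¾ + (⅛)*44 = -¾ + 11/2 = 19/4 ≈ 4.7500)
O(X) = 2 (O(X) = 2*(-1)² = 2*1 = 2)
S - (r + O(2)*(-86)) = -38835 - (19/4 + 2*(-86)) = -38835 - (19/4 - 172) = -38835 - 1*(-669/4) = -38835 + 669/4 = -154671/4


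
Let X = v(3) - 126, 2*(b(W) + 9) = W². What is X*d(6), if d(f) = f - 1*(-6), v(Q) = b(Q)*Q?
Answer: -1674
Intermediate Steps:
b(W) = -9 + W²/2
v(Q) = Q*(-9 + Q²/2) (v(Q) = (-9 + Q²/2)*Q = Q*(-9 + Q²/2))
d(f) = 6 + f (d(f) = f + 6 = 6 + f)
X = -279/2 (X = (½)*3*(-18 + 3²) - 126 = (½)*3*(-18 + 9) - 126 = (½)*3*(-9) - 126 = -27/2 - 126 = -279/2 ≈ -139.50)
X*d(6) = -279*(6 + 6)/2 = -279/2*12 = -1674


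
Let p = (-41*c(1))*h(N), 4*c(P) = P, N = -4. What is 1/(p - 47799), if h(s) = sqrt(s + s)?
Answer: -95598/4569490483 + 41*I*sqrt(2)/4569490483 ≈ -2.0921e-5 + 1.2689e-8*I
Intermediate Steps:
c(P) = P/4
h(s) = sqrt(2)*sqrt(s) (h(s) = sqrt(2*s) = sqrt(2)*sqrt(s))
p = -41*I*sqrt(2)/2 (p = (-41/4)*(sqrt(2)*sqrt(-4)) = (-41*1/4)*(sqrt(2)*(2*I)) = -41*I*sqrt(2)/2 ≈ -28.991*I)
1/(p - 47799) = 1/(-41*I*sqrt(2)/2 - 47799) = 1/(-47799 - 41*I*sqrt(2)/2)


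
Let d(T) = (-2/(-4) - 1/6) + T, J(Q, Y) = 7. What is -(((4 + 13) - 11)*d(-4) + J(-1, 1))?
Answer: 15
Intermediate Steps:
d(T) = ⅓ + T (d(T) = (-2*(-¼) - 1*⅙) + T = (½ - ⅙) + T = ⅓ + T)
-(((4 + 13) - 11)*d(-4) + J(-1, 1)) = -(((4 + 13) - 11)*(⅓ - 4) + 7) = -((17 - 11)*(-11/3) + 7) = -(6*(-11/3) + 7) = -(-22 + 7) = -1*(-15) = 15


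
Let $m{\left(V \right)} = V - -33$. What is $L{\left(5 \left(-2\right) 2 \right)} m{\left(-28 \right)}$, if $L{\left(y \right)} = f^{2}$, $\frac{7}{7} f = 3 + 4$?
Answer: $245$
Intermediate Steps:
$m{\left(V \right)} = 33 + V$ ($m{\left(V \right)} = V + 33 = 33 + V$)
$f = 7$ ($f = 3 + 4 = 7$)
$L{\left(y \right)} = 49$ ($L{\left(y \right)} = 7^{2} = 49$)
$L{\left(5 \left(-2\right) 2 \right)} m{\left(-28 \right)} = 49 \left(33 - 28\right) = 49 \cdot 5 = 245$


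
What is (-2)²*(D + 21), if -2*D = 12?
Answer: 60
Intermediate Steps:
D = -6 (D = -½*12 = -6)
(-2)²*(D + 21) = (-2)²*(-6 + 21) = 4*15 = 60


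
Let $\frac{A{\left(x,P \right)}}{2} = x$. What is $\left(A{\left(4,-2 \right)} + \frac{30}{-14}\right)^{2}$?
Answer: $\frac{1681}{49} \approx 34.306$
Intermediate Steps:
$A{\left(x,P \right)} = 2 x$
$\left(A{\left(4,-2 \right)} + \frac{30}{-14}\right)^{2} = \left(2 \cdot 4 + \frac{30}{-14}\right)^{2} = \left(8 + 30 \left(- \frac{1}{14}\right)\right)^{2} = \left(8 - \frac{15}{7}\right)^{2} = \left(\frac{41}{7}\right)^{2} = \frac{1681}{49}$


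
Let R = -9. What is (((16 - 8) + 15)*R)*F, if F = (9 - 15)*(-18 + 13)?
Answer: -6210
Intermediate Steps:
F = 30 (F = -6*(-5) = 30)
(((16 - 8) + 15)*R)*F = (((16 - 8) + 15)*(-9))*30 = ((8 + 15)*(-9))*30 = (23*(-9))*30 = -207*30 = -6210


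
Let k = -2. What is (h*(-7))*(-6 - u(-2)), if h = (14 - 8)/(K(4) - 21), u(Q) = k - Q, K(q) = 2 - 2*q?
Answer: -28/3 ≈ -9.3333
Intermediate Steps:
u(Q) = -2 - Q
h = -2/9 (h = (14 - 8)/((2 - 2*4) - 21) = 6/((2 - 8) - 21) = 6/(-6 - 21) = 6/(-27) = 6*(-1/27) = -2/9 ≈ -0.22222)
(h*(-7))*(-6 - u(-2)) = (-2/9*(-7))*(-6 - (-2 - 1*(-2))) = 14*(-6 - (-2 + 2))/9 = 14*(-6 - 1*0)/9 = 14*(-6 + 0)/9 = (14/9)*(-6) = -28/3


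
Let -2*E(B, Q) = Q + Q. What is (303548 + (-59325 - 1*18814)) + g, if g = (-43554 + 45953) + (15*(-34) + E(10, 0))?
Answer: 227298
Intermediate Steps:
E(B, Q) = -Q (E(B, Q) = -(Q + Q)/2 = -Q)
g = 1889 (g = (-43554 + 45953) + (15*(-34) - 1*0) = 2399 + (-510 + 0) = 2399 - 510 = 1889)
(303548 + (-59325 - 1*18814)) + g = (303548 + (-59325 - 1*18814)) + 1889 = (303548 + (-59325 - 18814)) + 1889 = (303548 - 78139) + 1889 = 225409 + 1889 = 227298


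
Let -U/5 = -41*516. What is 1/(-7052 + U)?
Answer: 1/98728 ≈ 1.0129e-5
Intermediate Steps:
U = 105780 (U = -(-205)*516 = -5*(-21156) = 105780)
1/(-7052 + U) = 1/(-7052 + 105780) = 1/98728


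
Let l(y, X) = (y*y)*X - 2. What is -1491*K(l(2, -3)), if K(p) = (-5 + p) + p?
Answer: 49203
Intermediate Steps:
l(y, X) = -2 + X*y² (l(y, X) = y²*X - 2 = X*y² - 2 = -2 + X*y²)
K(p) = -5 + 2*p
-1491*K(l(2, -3)) = -1491*(-5 + 2*(-2 - 3*2²)) = -1491*(-5 + 2*(-2 - 3*4)) = -1491*(-5 + 2*(-2 - 12)) = -1491*(-5 + 2*(-14)) = -1491*(-5 - 28) = -1491*(-33) = 49203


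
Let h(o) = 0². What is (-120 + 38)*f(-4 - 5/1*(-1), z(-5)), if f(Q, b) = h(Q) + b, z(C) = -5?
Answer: 410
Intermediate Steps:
h(o) = 0
f(Q, b) = b (f(Q, b) = 0 + b = b)
(-120 + 38)*f(-4 - 5/1*(-1), z(-5)) = (-120 + 38)*(-5) = -82*(-5) = 410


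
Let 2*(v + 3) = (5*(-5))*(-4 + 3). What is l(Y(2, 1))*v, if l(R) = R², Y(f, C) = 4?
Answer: 152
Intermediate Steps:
v = 19/2 (v = -3 + ((5*(-5))*(-4 + 3))/2 = -3 + (-25*(-1))/2 = -3 + (½)*25 = -3 + 25/2 = 19/2 ≈ 9.5000)
l(Y(2, 1))*v = 4²*(19/2) = 16*(19/2) = 152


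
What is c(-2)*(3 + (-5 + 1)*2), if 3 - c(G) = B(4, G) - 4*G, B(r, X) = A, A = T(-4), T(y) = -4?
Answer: 5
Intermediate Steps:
A = -4
B(r, X) = -4
c(G) = 7 + 4*G (c(G) = 3 - (-4 - 4*G) = 3 + (4 + 4*G) = 7 + 4*G)
c(-2)*(3 + (-5 + 1)*2) = (7 + 4*(-2))*(3 + (-5 + 1)*2) = (7 - 8)*(3 - 4*2) = -(3 - 8) = -1*(-5) = 5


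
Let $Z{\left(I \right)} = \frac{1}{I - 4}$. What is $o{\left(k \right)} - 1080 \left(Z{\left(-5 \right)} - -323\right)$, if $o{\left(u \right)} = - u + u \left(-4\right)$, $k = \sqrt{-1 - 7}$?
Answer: $-348720 - 10 i \sqrt{2} \approx -3.4872 \cdot 10^{5} - 14.142 i$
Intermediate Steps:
$k = 2 i \sqrt{2}$ ($k = \sqrt{-8} = 2 i \sqrt{2} \approx 2.8284 i$)
$Z{\left(I \right)} = \frac{1}{-4 + I}$
$o{\left(u \right)} = - 5 u$ ($o{\left(u \right)} = - u - 4 u = - 5 u$)
$o{\left(k \right)} - 1080 \left(Z{\left(-5 \right)} - -323\right) = - 5 \cdot 2 i \sqrt{2} - 1080 \left(\frac{1}{-4 - 5} - -323\right) = - 10 i \sqrt{2} - 1080 \left(\frac{1}{-9} + 323\right) = - 10 i \sqrt{2} - 1080 \left(- \frac{1}{9} + 323\right) = - 10 i \sqrt{2} - 348720 = -348720 - 10 i \sqrt{2}$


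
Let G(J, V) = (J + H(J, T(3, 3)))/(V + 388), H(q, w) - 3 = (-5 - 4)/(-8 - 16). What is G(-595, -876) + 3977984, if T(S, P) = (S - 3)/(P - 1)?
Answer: 15530054269/3904 ≈ 3.9780e+6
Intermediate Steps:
T(S, P) = (-3 + S)/(-1 + P)
H(q, w) = 27/8 (H(q, w) = 3 + (-5 - 4)/(-8 - 16) = 3 - 9/(-24) = 3 - 9*(-1/24) = 3 + 3/8 = 27/8)
G(J, V) = (27/8 + J)/(388 + V) (G(J, V) = (J + 27/8)/(V + 388) = (27/8 + J)/(388 + V))
G(-595, -876) + 3977984 = (27/8 - 595)/(388 - 876) + 3977984 = -4733/8/(-488) + 3977984 = -1/488*(-4733/8) + 3977984 = 4733/3904 + 3977984 = 15530054269/3904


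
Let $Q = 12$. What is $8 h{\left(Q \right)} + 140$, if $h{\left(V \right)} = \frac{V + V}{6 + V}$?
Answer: $\frac{452}{3} \approx 150.67$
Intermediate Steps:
$h{\left(V \right)} = \frac{2 V}{6 + V}$
$8 h{\left(Q \right)} + 140 = 8 \cdot 2 \cdot 12 \frac{1}{6 + 12} + 140 = 8 \cdot 2 \cdot 12 \cdot \frac{1}{18} + 140 = 8 \cdot \frac{4}{3} + 140 = \frac{32}{3} + 140 = \frac{452}{3}$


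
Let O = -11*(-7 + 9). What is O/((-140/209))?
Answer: 2299/70 ≈ 32.843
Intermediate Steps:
O = -22 (O = -11*2 = -22)
O/((-140/209)) = -22/((-140/209)) = -22/((-140*1/209)) = -22/(-140/209) = -22*(-209/140) = 2299/70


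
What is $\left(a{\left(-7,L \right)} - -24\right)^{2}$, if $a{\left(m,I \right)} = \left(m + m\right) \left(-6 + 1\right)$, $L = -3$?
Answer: $8836$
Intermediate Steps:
$a{\left(m,I \right)} = - 10 m$ ($a{\left(m,I \right)} = 2 m \left(-5\right) = - 10 m$)
$\left(a{\left(-7,L \right)} - -24\right)^{2} = \left(\left(-10\right) \left(-7\right) - -24\right)^{2} = \left(70 + 24\right)^{2} = 94^{2} = 8836$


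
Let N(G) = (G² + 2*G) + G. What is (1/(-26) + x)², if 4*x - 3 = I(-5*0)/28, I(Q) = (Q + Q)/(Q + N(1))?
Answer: 1369/2704 ≈ 0.50629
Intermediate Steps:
N(G) = G² + 3*G
I(Q) = 2*Q/(4 + Q) (I(Q) = (Q + Q)/(Q + 1*(3 + 1)) = (2*Q)/(Q + 1*4) = (2*Q)/(Q + 4) = (2*Q)/(4 + Q) = 2*Q/(4 + Q))
x = ¾ (x = ¾ + ((2*(-5*0)/(4 - 5*0))/28)/4 = ¾ + ((2*0/(4 + 0))*(1/28))/4 = ¾ + ((2*0/4)*(1/28))/4 = ¾ + ((2*0*(¼))*(1/28))/4 = ¾ + (0*(1/28))/4 = ¾ + (¼)*0 = ¾ + 0 = ¾ ≈ 0.75000)
(1/(-26) + x)² = (1/(-26) + ¾)² = (-1/26 + ¾)² = (37/52)² = 1369/2704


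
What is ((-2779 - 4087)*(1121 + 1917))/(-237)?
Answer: 20858908/237 ≈ 88012.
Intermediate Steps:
((-2779 - 4087)*(1121 + 1917))/(-237) = -6866*3038*(-1/237) = -20858908*(-1/237) = 20858908/237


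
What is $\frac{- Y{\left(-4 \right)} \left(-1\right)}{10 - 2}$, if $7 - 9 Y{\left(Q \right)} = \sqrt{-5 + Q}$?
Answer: $\frac{7}{72} - \frac{i}{24} \approx 0.097222 - 0.041667 i$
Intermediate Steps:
$Y{\left(Q \right)} = \frac{7}{9} - \frac{\sqrt{-5 + Q}}{9}$
$\frac{- Y{\left(-4 \right)} \left(-1\right)}{10 - 2} = \frac{- (\frac{7}{9} - \frac{\sqrt{-5 - 4}}{9}) \left(-1\right)}{10 - 2} = \frac{- (\frac{7}{9} - \frac{\sqrt{-9}}{9}) \left(-1\right)}{8} = \frac{- (\frac{7}{9} - \frac{3 i}{9}) \left(-1\right)}{8} = \frac{- (\frac{7}{9} - \frac{i}{3}) \left(-1\right)}{8} = \frac{\left(- \frac{7}{9} + \frac{i}{3}\right) \left(-1\right)}{8} = \frac{\frac{7}{9} - \frac{i}{3}}{8} = \frac{7}{72} - \frac{i}{24}$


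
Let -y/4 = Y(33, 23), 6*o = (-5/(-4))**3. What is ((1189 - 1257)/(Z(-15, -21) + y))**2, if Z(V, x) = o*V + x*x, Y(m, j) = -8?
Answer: 75759616/3590286561 ≈ 0.021101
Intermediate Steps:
o = 125/384 (o = (-5/(-4))**3/6 = (-5*(-1/4))**3/6 = (5/4)**3/6 = (1/6)*(125/64) = 125/384 ≈ 0.32552)
y = 32 (y = -4*(-8) = 32)
Z(V, x) = x**2 + 125*V/384 (Z(V, x) = 125*V/384 + x*x = 125*V/384 + x**2 = x**2 + 125*V/384)
((1189 - 1257)/(Z(-15, -21) + y))**2 = ((1189 - 1257)/(((-21)**2 + (125/384)*(-15)) + 32))**2 = (-68/((441 - 625/128) + 32))**2 = (-68/(55823/128 + 32))**2 = (-68/59919/128)**2 = (-68*128/59919)**2 = (-8704/59919)**2 = 75759616/3590286561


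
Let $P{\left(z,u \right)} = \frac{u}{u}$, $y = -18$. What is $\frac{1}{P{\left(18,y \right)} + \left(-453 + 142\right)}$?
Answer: $- \frac{1}{310} \approx -0.0032258$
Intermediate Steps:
$P{\left(z,u \right)} = 1$
$\frac{1}{P{\left(18,y \right)} + \left(-453 + 142\right)} = \frac{1}{1 + \left(-453 + 142\right)} = \frac{1}{1 - 311} = \frac{1}{-310} = - \frac{1}{310}$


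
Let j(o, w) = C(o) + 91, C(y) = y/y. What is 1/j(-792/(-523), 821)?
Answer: 1/92 ≈ 0.010870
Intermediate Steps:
C(y) = 1
j(o, w) = 92 (j(o, w) = 1 + 91 = 92)
1/j(-792/(-523), 821) = 1/92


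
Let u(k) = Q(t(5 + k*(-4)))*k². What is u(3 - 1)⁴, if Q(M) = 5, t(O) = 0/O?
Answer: 160000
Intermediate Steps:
t(O) = 0
u(k) = 5*k²
u(3 - 1)⁴ = (5*(3 - 1)²)⁴ = (5*2²)⁴ = (5*4)⁴ = 20⁴ = 160000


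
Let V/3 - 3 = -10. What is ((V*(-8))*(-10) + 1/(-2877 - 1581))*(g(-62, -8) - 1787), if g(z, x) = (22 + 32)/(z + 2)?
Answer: 133903715639/44580 ≈ 3.0037e+6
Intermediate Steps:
V = -21 (V = 9 + 3*(-10) = 9 - 30 = -21)
g(z, x) = 54/(2 + z)
((V*(-8))*(-10) + 1/(-2877 - 1581))*(g(-62, -8) - 1787) = (-21*(-8)*(-10) + 1/(-2877 - 1581))*(54/(2 - 62) - 1787) = (168*(-10) + 1/(-4458))*(54/(-60) - 1787) = (-1680 - 1/4458)*(54*(-1/60) - 1787) = -7489441*(-9/10 - 1787)/4458 = -7489441/4458*(-17879/10) = 133903715639/44580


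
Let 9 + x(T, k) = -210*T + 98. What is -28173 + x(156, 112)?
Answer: -60844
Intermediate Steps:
x(T, k) = 89 - 210*T (x(T, k) = -9 + (-210*T + 98) = -9 + (98 - 210*T) = 89 - 210*T)
-28173 + x(156, 112) = -28173 + (89 - 210*156) = -28173 + (89 - 32760) = -28173 - 32671 = -60844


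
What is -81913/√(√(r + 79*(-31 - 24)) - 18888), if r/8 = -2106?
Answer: -81913/√(-18888 + I*√21193) ≈ -2.2968 + 596.0*I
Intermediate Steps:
r = -16848 (r = 8*(-2106) = -16848)
-81913/√(√(r + 79*(-31 - 24)) - 18888) = -81913/√(√(-16848 + 79*(-31 - 24)) - 18888) = -81913/√(√(-16848 + 79*(-55)) - 18888) = -81913/√(√(-16848 - 4345) - 18888) = -81913/√(√(-21193) - 18888) = -81913/√(I*√21193 - 18888) = -81913/√(-18888 + I*√21193)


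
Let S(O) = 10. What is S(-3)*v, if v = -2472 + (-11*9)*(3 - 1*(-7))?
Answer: -34620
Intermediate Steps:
v = -3462 (v = -2472 - 99*(3 + 7) = -2472 - 99*10 = -2472 - 990 = -3462)
S(-3)*v = 10*(-3462) = -34620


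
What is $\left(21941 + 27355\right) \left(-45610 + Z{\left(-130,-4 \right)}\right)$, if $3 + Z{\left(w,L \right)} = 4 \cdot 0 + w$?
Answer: $-2254946928$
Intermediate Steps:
$Z{\left(w,L \right)} = -3 + w$ ($Z{\left(w,L \right)} = -3 + \left(4 \cdot 0 + w\right) = -3 + \left(0 + w\right) = -3 + w$)
$\left(21941 + 27355\right) \left(-45610 + Z{\left(-130,-4 \right)}\right) = \left(21941 + 27355\right) \left(-45610 - 133\right) = 49296 \left(-45610 - 133\right) = 49296 \left(-45743\right) = -2254946928$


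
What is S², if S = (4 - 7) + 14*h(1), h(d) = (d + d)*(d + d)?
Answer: 2809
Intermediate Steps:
h(d) = 4*d² (h(d) = (2*d)*(2*d) = 4*d²)
S = 53 (S = (4 - 7) + 14*(4*1²) = -3 + 14*(4*1) = -3 + 14*4 = -3 + 56 = 53)
S² = 53² = 2809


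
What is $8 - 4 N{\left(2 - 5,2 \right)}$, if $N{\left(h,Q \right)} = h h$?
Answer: $-28$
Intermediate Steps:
$N{\left(h,Q \right)} = h^{2}$
$8 - 4 N{\left(2 - 5,2 \right)} = 8 - 4 \left(2 - 5\right)^{2} = 8 - 4 \left(-3\right)^{2} = 8 - 36 = -28$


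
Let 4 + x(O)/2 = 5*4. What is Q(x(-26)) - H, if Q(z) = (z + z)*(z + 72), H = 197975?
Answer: -191319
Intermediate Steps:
x(O) = 32 (x(O) = -8 + 2*(5*4) = -8 + 2*20 = -8 + 40 = 32)
Q(z) = 2*z*(72 + z) (Q(z) = (2*z)*(72 + z) = 2*z*(72 + z))
Q(x(-26)) - H = 2*32*(72 + 32) - 1*197975 = 2*32*104 - 197975 = 6656 - 197975 = -191319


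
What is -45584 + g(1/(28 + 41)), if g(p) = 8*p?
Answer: -3145288/69 ≈ -45584.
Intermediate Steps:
-45584 + g(1/(28 + 41)) = -45584 + 8/(28 + 41) = -45584 + 8/69 = -3145288/69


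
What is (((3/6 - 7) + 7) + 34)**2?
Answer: 4761/4 ≈ 1190.3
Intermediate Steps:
(((3/6 - 7) + 7) + 34)**2 = (((3*(1/6) - 7) + 7) + 34)**2 = (((1/2 - 7) + 7) + 34)**2 = ((-13/2 + 7) + 34)**2 = (1/2 + 34)**2 = (69/2)**2 = 4761/4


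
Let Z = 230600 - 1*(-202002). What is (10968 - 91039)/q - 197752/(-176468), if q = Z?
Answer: 17854485369/19085102434 ≈ 0.93552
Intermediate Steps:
Z = 432602 (Z = 230600 + 202002 = 432602)
q = 432602
(10968 - 91039)/q - 197752/(-176468) = (10968 - 91039)/432602 - 197752/(-176468) = -80071*1/432602 - 197752*(-1/176468) = -80071/432602 + 49438/44117 = 17854485369/19085102434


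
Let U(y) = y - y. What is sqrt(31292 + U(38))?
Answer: 2*sqrt(7823) ≈ 176.90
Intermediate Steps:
U(y) = 0
sqrt(31292 + U(38)) = sqrt(31292 + 0) = sqrt(31292) = 2*sqrt(7823)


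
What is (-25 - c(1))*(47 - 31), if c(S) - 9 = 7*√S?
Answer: -656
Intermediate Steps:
c(S) = 9 + 7*√S
(-25 - c(1))*(47 - 31) = (-25 - (9 + 7*√1))*(47 - 31) = (-25 - (9 + 7*1))*16 = (-25 - (9 + 7))*16 = (-25 - 1*16)*16 = (-25 - 16)*16 = -41*16 = -656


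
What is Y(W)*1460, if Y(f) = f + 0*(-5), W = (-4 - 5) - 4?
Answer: -18980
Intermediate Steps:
W = -13 (W = -9 - 4 = -13)
Y(f) = f (Y(f) = f + 0 = f)
Y(W)*1460 = -13*1460 = -18980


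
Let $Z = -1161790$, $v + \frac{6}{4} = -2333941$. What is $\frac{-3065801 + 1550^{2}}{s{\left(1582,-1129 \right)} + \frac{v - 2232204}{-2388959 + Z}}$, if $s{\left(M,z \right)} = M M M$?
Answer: $- \frac{4710430724898}{28117027567365557} \approx -0.00016753$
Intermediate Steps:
$v = - \frac{4667885}{2}$ ($v = - \frac{3}{2} - 2333941 = - \frac{4667885}{2} \approx -2.3339 \cdot 10^{6}$)
$s{\left(M,z \right)} = M^{3}$ ($s{\left(M,z \right)} = M^{2} M = M^{3}$)
$\frac{-3065801 + 1550^{2}}{s{\left(1582,-1129 \right)} + \frac{v - 2232204}{-2388959 + Z}} = \frac{-3065801 + 1550^{2}}{1582^{3} + \frac{- \frac{4667885}{2} - 2232204}{-2388959 - 1161790}} = \frac{-3065801 + 2402500}{3959309368 - \frac{9132293}{2 \left(-3550749\right)}} = - \frac{663301}{3959309368 - - \frac{9132293}{7101498}} = - \frac{663301}{3959309368 + \frac{9132293}{7101498}} = - \frac{663301}{\frac{28117027567365557}{7101498}} = \left(-663301\right) \frac{7101498}{28117027567365557} = - \frac{4710430724898}{28117027567365557}$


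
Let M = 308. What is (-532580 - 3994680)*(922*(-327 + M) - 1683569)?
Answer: 7701263131620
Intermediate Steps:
(-532580 - 3994680)*(922*(-327 + M) - 1683569) = (-532580 - 3994680)*(922*(-327 + 308) - 1683569) = -4527260*(922*(-19) - 1683569) = -4527260*(-17518 - 1683569) = -4527260*(-1701087) = 7701263131620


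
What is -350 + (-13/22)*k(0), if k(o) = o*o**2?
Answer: -350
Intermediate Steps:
k(o) = o**3
-350 + (-13/22)*k(0) = -350 - 13/22*0**3 = -350 - 13*1/22*0 = -350 - 13/22*0 = -350 + 0 = -350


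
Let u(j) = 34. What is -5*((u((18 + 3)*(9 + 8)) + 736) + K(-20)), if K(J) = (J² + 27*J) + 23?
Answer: -3265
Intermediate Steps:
K(J) = 23 + J² + 27*J
-5*((u((18 + 3)*(9 + 8)) + 736) + K(-20)) = -5*((34 + 736) + (23 + (-20)² + 27*(-20))) = -5*(770 + (23 + 400 - 540)) = -5*(770 - 117) = -5*653 = -3265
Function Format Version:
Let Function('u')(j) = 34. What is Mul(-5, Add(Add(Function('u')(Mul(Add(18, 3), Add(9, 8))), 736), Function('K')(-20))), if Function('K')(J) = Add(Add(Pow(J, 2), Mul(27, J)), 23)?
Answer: -3265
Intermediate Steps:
Function('K')(J) = Add(23, Pow(J, 2), Mul(27, J))
Mul(-5, Add(Add(Function('u')(Mul(Add(18, 3), Add(9, 8))), 736), Function('K')(-20))) = Mul(-5, Add(Add(34, 736), Add(23, Pow(-20, 2), Mul(27, -20)))) = Mul(-5, Add(770, Add(23, 400, -540))) = Mul(-5, Add(770, -117)) = Mul(-5, 653) = -3265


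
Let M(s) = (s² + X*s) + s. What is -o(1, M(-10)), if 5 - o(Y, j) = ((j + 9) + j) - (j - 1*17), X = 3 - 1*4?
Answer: 121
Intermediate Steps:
X = -1 (X = 3 - 4 = -1)
M(s) = s² (M(s) = (s² - s) + s = s²)
o(Y, j) = -21 - j (o(Y, j) = 5 - (((j + 9) + j) - (j - 1*17)) = 5 - (((9 + j) + j) - (j - 17)) = 5 - ((9 + 2*j) - (-17 + j)) = 5 - ((9 + 2*j) + (17 - j)) = 5 - (26 + j) = 5 + (-26 - j) = -21 - j)
-o(1, M(-10)) = -(-21 - 1*(-10)²) = -(-21 - 1*100) = -(-21 - 100) = -1*(-121) = 121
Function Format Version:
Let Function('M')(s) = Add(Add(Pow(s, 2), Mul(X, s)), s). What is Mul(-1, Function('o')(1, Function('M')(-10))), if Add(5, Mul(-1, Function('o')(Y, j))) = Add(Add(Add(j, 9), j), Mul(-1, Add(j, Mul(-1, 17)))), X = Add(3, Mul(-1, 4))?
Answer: 121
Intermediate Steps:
X = -1 (X = Add(3, -4) = -1)
Function('M')(s) = Pow(s, 2) (Function('M')(s) = Add(Add(Pow(s, 2), Mul(-1, s)), s) = Pow(s, 2))
Function('o')(Y, j) = Add(-21, Mul(-1, j)) (Function('o')(Y, j) = Add(5, Mul(-1, Add(Add(Add(j, 9), j), Mul(-1, Add(j, Mul(-1, 17)))))) = Add(5, Mul(-1, Add(Add(Add(9, j), j), Mul(-1, Add(j, -17))))) = Add(5, Mul(-1, Add(Add(9, Mul(2, j)), Mul(-1, Add(-17, j))))) = Add(5, Mul(-1, Add(Add(9, Mul(2, j)), Add(17, Mul(-1, j))))) = Add(5, Mul(-1, Add(26, j))) = Add(5, Add(-26, Mul(-1, j))) = Add(-21, Mul(-1, j)))
Mul(-1, Function('o')(1, Function('M')(-10))) = Mul(-1, Add(-21, Mul(-1, Pow(-10, 2)))) = Mul(-1, Add(-21, Mul(-1, 100))) = Mul(-1, Add(-21, -100)) = Mul(-1, -121) = 121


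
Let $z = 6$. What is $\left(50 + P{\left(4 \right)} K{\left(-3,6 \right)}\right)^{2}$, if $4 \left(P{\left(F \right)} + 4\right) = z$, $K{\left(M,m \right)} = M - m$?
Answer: $\frac{21025}{4} \approx 5256.3$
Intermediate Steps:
$P{\left(F \right)} = - \frac{5}{2}$ ($P{\left(F \right)} = -4 + \frac{1}{4} \cdot 6 = -4 + \frac{3}{2} = - \frac{5}{2}$)
$\left(50 + P{\left(4 \right)} K{\left(-3,6 \right)}\right)^{2} = \left(50 - \frac{5 \left(-3 - 6\right)}{2}\right)^{2} = \left(50 - - \frac{45}{2}\right)^{2} = \left(50 + \frac{45}{2}\right)^{2} = \left(\frac{145}{2}\right)^{2} = \frac{21025}{4}$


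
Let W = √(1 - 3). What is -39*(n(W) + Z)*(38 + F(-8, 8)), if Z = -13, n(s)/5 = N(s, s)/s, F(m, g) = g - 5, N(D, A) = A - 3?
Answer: 12792 - 23985*I*√2/2 ≈ 12792.0 - 16960.0*I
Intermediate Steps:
N(D, A) = -3 + A
F(m, g) = -5 + g
W = I*√2 (W = √(-2) = I*√2 ≈ 1.4142*I)
n(s) = 5*(-3 + s)/s (n(s) = 5*((-3 + s)/s) = 5*(-3 + s)/s)
-39*(n(W) + Z)*(38 + F(-8, 8)) = -39*((5 - 15*(-I*√2/2)) - 13)*(38 + (-5 + 8)) = -39*((5 - (-15)*I*√2/2) - 13)*(38 + 3) = -39*((5 + 15*I*√2/2) - 13)*41 = -39*(-8 + 15*I*√2/2)*41 = -39*(-328 + 615*I*√2/2) = 12792 - 23985*I*√2/2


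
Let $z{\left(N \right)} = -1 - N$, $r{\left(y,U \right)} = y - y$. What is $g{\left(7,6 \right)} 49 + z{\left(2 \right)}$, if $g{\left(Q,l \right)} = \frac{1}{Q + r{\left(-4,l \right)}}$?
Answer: $4$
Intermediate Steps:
$r{\left(y,U \right)} = 0$
$g{\left(Q,l \right)} = \frac{1}{Q}$ ($g{\left(Q,l \right)} = \frac{1}{Q + 0} = \frac{1}{Q}$)
$g{\left(7,6 \right)} 49 + z{\left(2 \right)} = \frac{1}{7} \cdot 49 - 3 = 7 - 3 = 4$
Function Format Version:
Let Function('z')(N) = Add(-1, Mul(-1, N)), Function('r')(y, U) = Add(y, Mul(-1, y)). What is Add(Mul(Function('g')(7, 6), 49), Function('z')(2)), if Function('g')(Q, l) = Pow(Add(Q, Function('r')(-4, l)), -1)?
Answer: 4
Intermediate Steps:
Function('r')(y, U) = 0
Function('g')(Q, l) = Pow(Q, -1) (Function('g')(Q, l) = Pow(Add(Q, 0), -1) = Pow(Q, -1))
Add(Mul(Function('g')(7, 6), 49), Function('z')(2)) = Add(Mul(Pow(7, -1), 49), Add(-1, Mul(-1, 2))) = Add(Mul(Rational(1, 7), 49), Add(-1, -2)) = Add(7, -3) = 4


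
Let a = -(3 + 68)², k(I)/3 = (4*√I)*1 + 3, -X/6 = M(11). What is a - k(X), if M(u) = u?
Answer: -5050 - 12*I*√66 ≈ -5050.0 - 97.488*I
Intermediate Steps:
X = -66 (X = -6*11 = -66)
k(I) = 9 + 12*√I (k(I) = 3*((4*√I)*1 + 3) = 3*(4*√I + 3) = 3*(3 + 4*√I) = 9 + 12*√I)
a = -5041 (a = -1*71² = -1*5041 = -5041)
a - k(X) = -5041 - (9 + 12*√(-66)) = -5041 - (9 + 12*(I*√66)) = -5041 - (9 + 12*I*√66) = -5041 + (-9 - 12*I*√66) = -5050 - 12*I*√66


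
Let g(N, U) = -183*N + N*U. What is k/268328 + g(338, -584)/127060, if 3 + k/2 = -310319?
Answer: -4638187104/1065429865 ≈ -4.3533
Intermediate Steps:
k = -620644 (k = -6 + 2*(-310319) = -6 - 620638 = -620644)
k/268328 + g(338, -584)/127060 = -620644/268328 + (338*(-183 - 584))/127060 = -620644*1/268328 + (338*(-767))*(1/127060) = -155161/67082 - 259246*1/127060 = -155161/67082 - 129623/63530 = -4638187104/1065429865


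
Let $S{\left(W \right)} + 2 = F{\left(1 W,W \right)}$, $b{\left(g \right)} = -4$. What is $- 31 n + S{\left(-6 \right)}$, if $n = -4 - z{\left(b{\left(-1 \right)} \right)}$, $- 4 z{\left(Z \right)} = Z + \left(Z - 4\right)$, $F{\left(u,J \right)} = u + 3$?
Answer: $212$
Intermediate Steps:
$F{\left(u,J \right)} = 3 + u$
$S{\left(W \right)} = 1 + W$ ($S{\left(W \right)} = -2 + \left(3 + 1 W\right) = -2 + \left(3 + W\right) = 1 + W$)
$z{\left(Z \right)} = 1 - \frac{Z}{2}$ ($z{\left(Z \right)} = - \frac{Z + \left(Z - 4\right)}{4} = - \frac{Z + \left(-4 + Z\right)}{4} = - \frac{-4 + 2 Z}{4} = 1 - \frac{Z}{2}$)
$n = -7$ ($n = -4 - \left(1 - -2\right) = -4 - \left(1 + 2\right) = -4 - 3 = -7$)
$- 31 n + S{\left(-6 \right)} = \left(-31\right) \left(-7\right) + \left(1 - 6\right) = 217 - 5 = 212$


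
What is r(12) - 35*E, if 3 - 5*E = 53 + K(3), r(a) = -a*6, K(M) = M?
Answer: 299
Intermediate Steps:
r(a) = -6*a
E = -53/5 (E = 3/5 - (53 + 3)/5 = 3/5 - 1/5*56 = 3/5 - 56/5 = -53/5 ≈ -10.600)
r(12) - 35*E = -6*12 - 35*(-53/5) = -72 + 371 = 299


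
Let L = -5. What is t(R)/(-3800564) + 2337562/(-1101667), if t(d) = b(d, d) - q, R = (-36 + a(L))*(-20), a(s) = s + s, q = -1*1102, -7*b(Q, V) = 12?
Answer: -4442633066715/2093477970094 ≈ -2.1221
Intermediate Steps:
b(Q, V) = -12/7 (b(Q, V) = -⅐*12 = -12/7)
q = -1102
a(s) = 2*s
R = 920 (R = (-36 + 2*(-5))*(-20) = (-36 - 10)*(-20) = -46*(-20) = 920)
t(d) = 7702/7 (t(d) = -12/7 - 1*(-1102) = -12/7 + 1102 = 7702/7)
t(R)/(-3800564) + 2337562/(-1101667) = (7702/7)/(-3800564) + 2337562/(-1101667) = (7702/7)*(-1/3800564) + 2337562*(-1/1101667) = -3851/13301974 - 2337562/1101667 = -4442633066715/2093477970094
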